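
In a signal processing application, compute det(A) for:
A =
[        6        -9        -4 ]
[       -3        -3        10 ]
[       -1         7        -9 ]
det(A) = 171

Expand along row 0 (cofactor expansion): det(A) = a*(e*i - f*h) - b*(d*i - f*g) + c*(d*h - e*g), where the 3×3 is [[a, b, c], [d, e, f], [g, h, i]].
Minor M_00 = (-3)*(-9) - (10)*(7) = 27 - 70 = -43.
Minor M_01 = (-3)*(-9) - (10)*(-1) = 27 + 10 = 37.
Minor M_02 = (-3)*(7) - (-3)*(-1) = -21 - 3 = -24.
det(A) = (6)*(-43) - (-9)*(37) + (-4)*(-24) = -258 + 333 + 96 = 171.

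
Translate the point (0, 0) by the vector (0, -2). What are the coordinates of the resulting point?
(0, -2)

Translation by (0, -2):
x' = 0 + 0 = 0
y' = 0 + -2 = -2
Homogeneous matrix: [[1, 0, 0], [0, 1, -2], [0, 0, 1]]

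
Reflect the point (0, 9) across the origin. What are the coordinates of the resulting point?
(0, -9)

Reflection across origin: (0, 9) → (0, -9)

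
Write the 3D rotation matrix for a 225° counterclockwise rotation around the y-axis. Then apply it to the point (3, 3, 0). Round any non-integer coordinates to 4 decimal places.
R = [[-√2/2, 0, -√2/2], [0, 1, 0], [√2/2, 0, -√2/2]]; R·(3, 3, 0) = (-2.1213, 3.0000, 2.1213)

Rotation matrix for 225° around y-axis:
cos(225°) = -√2/2, sin(225°) = -√2/2
R = [[-√2/2, 0, -√2/2], [0, 1, 0], [√2/2, 0, -√2/2]]
Apply to (3, 3, 0): R·[3, 3, 0]ᵀ = (-2.1213, 3.0000, 2.1213)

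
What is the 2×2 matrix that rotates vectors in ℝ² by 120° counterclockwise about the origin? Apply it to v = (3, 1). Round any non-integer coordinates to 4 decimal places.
R = [[-1/2, -√3/2], [√3/2, -1/2]]; R·v = (-2.3660, 2.0981)

A counterclockwise rotation by angle θ in ℝ² has matrix R(θ) = [[cos θ, -sin θ], [sin θ, cos θ]].
For θ = 120°: cos θ = -1/2, sin θ = √3/2.
R(120°) = [[-1/2, -√3/2], [√3/2, -1/2]].
R·v = [-1/2·3 + (-√3/2)·1, √3/2·3 + -1/2·1] = (-2.3660, 2.0981).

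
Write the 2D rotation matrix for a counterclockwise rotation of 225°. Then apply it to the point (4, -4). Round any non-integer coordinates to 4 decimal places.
R = [[-√2/2, √2/2], [-√2/2, -√2/2]]; R·(4, -4) = (-5.6569, 0.0000)

Rotation matrix formula: R(θ) = [[cos θ, -sin θ], [sin θ, cos θ]]
For θ = 225°:
cos(225°) = -√2/2
sin(225°) = -√2/2
R = [[-√2/2, √2/2], [-√2/2, -√2/2]]
Apply to (4, -4): [-√2/2·4 + (√2/2)·-4, -√2/2·4 + -√2/2·-4] = (-5.6569, 0.0000)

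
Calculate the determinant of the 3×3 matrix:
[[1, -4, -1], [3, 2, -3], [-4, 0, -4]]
-112

Expansion along first row:
det = 1·det([[2,-3],[0,-4]]) - -4·det([[3,-3],[-4,-4]]) + -1·det([[3,2],[-4,0]])
    = 1·(2·-4 - -3·0) - -4·(3·-4 - -3·-4) + -1·(3·0 - 2·-4)
    = 1·-8 - -4·-24 + -1·8
    = -8 + -96 + -8 = -112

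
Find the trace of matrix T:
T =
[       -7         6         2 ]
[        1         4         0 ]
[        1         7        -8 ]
tr(T) = -7 + 4 - 8 = -11

The trace of a square matrix is the sum of its diagonal entries.
Diagonal entries of T: T[0][0] = -7, T[1][1] = 4, T[2][2] = -8.
tr(T) = -7 + 4 - 8 = -11.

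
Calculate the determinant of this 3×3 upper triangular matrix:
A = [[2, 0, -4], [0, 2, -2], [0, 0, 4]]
16

The determinant of a triangular matrix is the product of its diagonal entries (the off-diagonal entries above the diagonal do not affect it).
det(A) = (2) * (2) * (4) = 16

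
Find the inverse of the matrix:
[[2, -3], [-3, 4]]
[[-4, -3], [-3, -2]]

For [[a,b],[c,d]], inverse = (1/det)·[[d,-b],[-c,a]]
det = 2·4 - -3·-3 = -1
Inverse = (1/-1)·[[4, 3], [3, 2]]
        = [[-4, -3], [-3, -2]]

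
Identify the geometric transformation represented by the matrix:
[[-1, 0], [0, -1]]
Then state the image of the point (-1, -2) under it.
rotation by 180° (or reflection through origin); image of (-1, -2) is (1, 2)

This matches the form [[cos θ, -sin θ], [sin θ, cos θ]] of a rotation matrix; reading off cos θ and sin θ gives the angle.
The matrix [[-1, 0], [0, -1]] represents: rotation by 180° (or reflection through origin).
Applying it to (-1, -2): [-1·-1 + 0·-2, 0·-1 + -1·-2] = (1, 2).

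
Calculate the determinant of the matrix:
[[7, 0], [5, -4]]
-28

For a 2×2 matrix [[a, b], [c, d]], det = ad - bc
det = (7)(-4) - (0)(5) = -28 - 0 = -28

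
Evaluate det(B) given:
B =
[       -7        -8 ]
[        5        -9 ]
det(B) = 103

For a 2×2 matrix [[a, b], [c, d]], det = a*d - b*c.
det(B) = (-7)*(-9) - (-8)*(5) = 63 + 40 = 103.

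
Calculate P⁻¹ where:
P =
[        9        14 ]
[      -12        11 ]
det(P) = 267
P⁻¹ =
[   11/267   -14/267 ]
[     4/89      3/89 ]

For a 2×2 matrix P = [[a, b], [c, d]] with det(P) ≠ 0, P⁻¹ = (1/det(P)) * [[d, -b], [-c, a]].
det(P) = (9)*(11) - (14)*(-12) = 99 + 168 = 267.
P⁻¹ = (1/267) * [[11, -14], [12, 9]].
Dividing each entry by 267 and reducing:
P⁻¹ =
[   11/267   -14/267 ]
[     4/89      3/89 ]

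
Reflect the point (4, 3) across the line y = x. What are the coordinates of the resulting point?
(3, 4)

Reflection across line y = x: (4, 3) → (3, 4)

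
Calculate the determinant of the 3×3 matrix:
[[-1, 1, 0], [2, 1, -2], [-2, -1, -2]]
12

Expansion along first row:
det = -1·det([[1,-2],[-1,-2]]) - 1·det([[2,-2],[-2,-2]]) + 0·det([[2,1],[-2,-1]])
    = -1·(1·-2 - -2·-1) - 1·(2·-2 - -2·-2) + 0·(2·-1 - 1·-2)
    = -1·-4 - 1·-8 + 0·0
    = 4 + 8 + 0 = 12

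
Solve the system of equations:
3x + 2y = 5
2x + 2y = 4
x = 1, y = 1

Use elimination (row reduction):
Equation 1: 3x + 2y = 5.
Equation 2: 2x + 2y = 4.
Multiply Eq1 by 2 and Eq2 by 3: 6x + 4y = 10;  6x + 6y = 12.
Subtract: (2)y = 2, so y = 1.
Back-substitute into Eq1: 3x + 2*(1) = 5, so x = 1.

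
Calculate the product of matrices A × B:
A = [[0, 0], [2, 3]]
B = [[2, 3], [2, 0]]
[[0, 0], [10, 6]]

Matrix multiplication:
C[0][0] = 0×2 + 0×2 = 0
C[0][1] = 0×3 + 0×0 = 0
C[1][0] = 2×2 + 3×2 = 10
C[1][1] = 2×3 + 3×0 = 6
Result: [[0, 0], [10, 6]]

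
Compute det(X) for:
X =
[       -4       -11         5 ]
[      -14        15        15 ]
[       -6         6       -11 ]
det(X) = 3734

Expand along row 0 (cofactor expansion): det(X) = a*(e*i - f*h) - b*(d*i - f*g) + c*(d*h - e*g), where the 3×3 is [[a, b, c], [d, e, f], [g, h, i]].
Minor M_00 = (15)*(-11) - (15)*(6) = -165 - 90 = -255.
Minor M_01 = (-14)*(-11) - (15)*(-6) = 154 + 90 = 244.
Minor M_02 = (-14)*(6) - (15)*(-6) = -84 + 90 = 6.
det(X) = (-4)*(-255) - (-11)*(244) + (5)*(6) = 1020 + 2684 + 30 = 3734.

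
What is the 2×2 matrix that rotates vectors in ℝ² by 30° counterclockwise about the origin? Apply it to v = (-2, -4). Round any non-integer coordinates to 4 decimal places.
R = [[√3/2, -1/2], [1/2, √3/2]]; R·v = (0.2679, -4.4641)

A counterclockwise rotation by angle θ in ℝ² has matrix R(θ) = [[cos θ, -sin θ], [sin θ, cos θ]].
For θ = 30°: cos θ = √3/2, sin θ = 1/2.
R(30°) = [[√3/2, -1/2], [1/2, √3/2]].
R·v = [√3/2·-2 + (-1/2)·-4, 1/2·-2 + √3/2·-4] = (0.2679, -4.4641).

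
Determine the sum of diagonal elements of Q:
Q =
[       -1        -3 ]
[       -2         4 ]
tr(Q) = -1 + 4 = 3

The trace of a square matrix is the sum of its diagonal entries.
Diagonal entries of Q: Q[0][0] = -1, Q[1][1] = 4.
tr(Q) = -1 + 4 = 3.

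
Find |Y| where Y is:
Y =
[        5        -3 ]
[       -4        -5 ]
det(Y) = -37

For a 2×2 matrix [[a, b], [c, d]], det = a*d - b*c.
det(Y) = (5)*(-5) - (-3)*(-4) = -25 - 12 = -37.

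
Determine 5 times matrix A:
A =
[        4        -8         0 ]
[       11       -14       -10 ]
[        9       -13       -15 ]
5A =
[       20       -40         0 ]
[       55       -70       -50 ]
[       45       -65       -75 ]

Scalar multiplication is elementwise: (5A)[i][j] = 5 * A[i][j].
  (5A)[0][0] = 5 * (4) = 20
  (5A)[0][1] = 5 * (-8) = -40
  (5A)[0][2] = 5 * (0) = 0
  (5A)[1][0] = 5 * (11) = 55
  (5A)[1][1] = 5 * (-14) = -70
  (5A)[1][2] = 5 * (-10) = -50
  (5A)[2][0] = 5 * (9) = 45
  (5A)[2][1] = 5 * (-13) = -65
  (5A)[2][2] = 5 * (-15) = -75
5A =
[       20       -40         0 ]
[       55       -70       -50 ]
[       45       -65       -75 ]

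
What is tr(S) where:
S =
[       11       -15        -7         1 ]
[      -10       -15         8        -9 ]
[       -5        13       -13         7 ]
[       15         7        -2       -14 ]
tr(S) = 11 - 15 - 13 - 14 = -31

The trace of a square matrix is the sum of its diagonal entries.
Diagonal entries of S: S[0][0] = 11, S[1][1] = -15, S[2][2] = -13, S[3][3] = -14.
tr(S) = 11 - 15 - 13 - 14 = -31.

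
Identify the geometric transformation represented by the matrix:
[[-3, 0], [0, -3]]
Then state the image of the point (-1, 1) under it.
uniform scaling by factor -3; image of (-1, 1) is (3, -3)

This is a diagonal matrix with equal entries -3, so it scales both axes by the same factor -3.
The matrix [[-3, 0], [0, -3]] represents: uniform scaling by factor -3.
Applying it to (-1, 1): [-3·-1 + 0·1, 0·-1 + -3·1] = (3, -3).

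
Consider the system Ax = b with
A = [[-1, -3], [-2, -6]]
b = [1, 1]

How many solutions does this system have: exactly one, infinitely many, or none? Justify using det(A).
No solution

det(A) = (-1)*(-6) - (-3)*(-2) = 0, so A is singular.
The column space of A is span(column 1) = span([-1, -2]).
b = [1, 1] is not a scalar multiple of column 1, so b ∉ column space and the system is inconsistent — no solution.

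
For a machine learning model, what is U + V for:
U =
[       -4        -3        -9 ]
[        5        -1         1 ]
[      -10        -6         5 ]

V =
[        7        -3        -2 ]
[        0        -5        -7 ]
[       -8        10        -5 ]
U + V =
[        3        -6       -11 ]
[        5        -6        -6 ]
[      -18         4         0 ]

Matrix addition is elementwise: (U+V)[i][j] = U[i][j] + V[i][j].
  (U+V)[0][0] = (-4) + (7) = 3
  (U+V)[0][1] = (-3) + (-3) = -6
  (U+V)[0][2] = (-9) + (-2) = -11
  (U+V)[1][0] = (5) + (0) = 5
  (U+V)[1][1] = (-1) + (-5) = -6
  (U+V)[1][2] = (1) + (-7) = -6
  (U+V)[2][0] = (-10) + (-8) = -18
  (U+V)[2][1] = (-6) + (10) = 4
  (U+V)[2][2] = (5) + (-5) = 0
U + V =
[        3        -6       -11 ]
[        5        -6        -6 ]
[      -18         4         0 ]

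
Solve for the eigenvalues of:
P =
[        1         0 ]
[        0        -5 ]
λ = -5, 1

Solve det(P - λI) = 0. For a 2×2 matrix the characteristic equation is λ² - (trace)λ + det = 0.
trace(P) = a + d = 1 - 5 = -4.
det(P) = a*d - b*c = (1)*(-5) - (0)*(0) = -5 - 0 = -5.
Characteristic equation: λ² - (-4)λ + (-5) = 0.
Discriminant = (-4)² - 4*(-5) = 16 + 20 = 36.
λ = (-4 ± √36) / 2 = (-4 ± 6) / 2 = -5, 1.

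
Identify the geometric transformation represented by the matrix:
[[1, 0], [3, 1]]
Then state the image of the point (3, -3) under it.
vertical shear with factor 3; image of (3, -3) is (3, 6)

The matrix [[1, 0], [k, 1]] sends (x, y) to (x, 3x + y), leaving the x-coordinate fixed: a vertical shear.
The matrix [[1, 0], [3, 1]] represents: vertical shear with factor 3.
Applying it to (3, -3): [1·3 + 0·-3, 3·3 + 1·-3] = (3, 6).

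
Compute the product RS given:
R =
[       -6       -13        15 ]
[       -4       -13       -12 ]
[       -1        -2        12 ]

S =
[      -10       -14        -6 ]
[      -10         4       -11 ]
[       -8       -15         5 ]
RS =
[       70      -193       254 ]
[      266       184       107 ]
[      -66      -174        88 ]

Matrix multiplication: (RS)[i][j] = sum over k of R[i][k] * S[k][j].
  (RS)[0][0] = (-6)*(-10) + (-13)*(-10) + (15)*(-8) = 70
  (RS)[0][1] = (-6)*(-14) + (-13)*(4) + (15)*(-15) = -193
  (RS)[0][2] = (-6)*(-6) + (-13)*(-11) + (15)*(5) = 254
  (RS)[1][0] = (-4)*(-10) + (-13)*(-10) + (-12)*(-8) = 266
  (RS)[1][1] = (-4)*(-14) + (-13)*(4) + (-12)*(-15) = 184
  (RS)[1][2] = (-4)*(-6) + (-13)*(-11) + (-12)*(5) = 107
  (RS)[2][0] = (-1)*(-10) + (-2)*(-10) + (12)*(-8) = -66
  (RS)[2][1] = (-1)*(-14) + (-2)*(4) + (12)*(-15) = -174
  (RS)[2][2] = (-1)*(-6) + (-2)*(-11) + (12)*(5) = 88
RS =
[       70      -193       254 ]
[      266       184       107 ]
[      -66      -174        88 ]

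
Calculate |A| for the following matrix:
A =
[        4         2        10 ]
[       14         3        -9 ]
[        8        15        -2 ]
det(A) = 2288

Expand along row 0 (cofactor expansion): det(A) = a*(e*i - f*h) - b*(d*i - f*g) + c*(d*h - e*g), where the 3×3 is [[a, b, c], [d, e, f], [g, h, i]].
Minor M_00 = (3)*(-2) - (-9)*(15) = -6 + 135 = 129.
Minor M_01 = (14)*(-2) - (-9)*(8) = -28 + 72 = 44.
Minor M_02 = (14)*(15) - (3)*(8) = 210 - 24 = 186.
det(A) = (4)*(129) - (2)*(44) + (10)*(186) = 516 - 88 + 1860 = 2288.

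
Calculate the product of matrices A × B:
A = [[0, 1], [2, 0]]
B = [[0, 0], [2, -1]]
[[2, -1], [0, 0]]

Matrix multiplication:
C[0][0] = 0×0 + 1×2 = 2
C[0][1] = 0×0 + 1×-1 = -1
C[1][0] = 2×0 + 0×2 = 0
C[1][1] = 2×0 + 0×-1 = 0
Result: [[2, -1], [0, 0]]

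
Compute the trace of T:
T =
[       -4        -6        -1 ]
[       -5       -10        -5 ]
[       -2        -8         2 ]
tr(T) = -4 - 10 + 2 = -12

The trace of a square matrix is the sum of its diagonal entries.
Diagonal entries of T: T[0][0] = -4, T[1][1] = -10, T[2][2] = 2.
tr(T) = -4 - 10 + 2 = -12.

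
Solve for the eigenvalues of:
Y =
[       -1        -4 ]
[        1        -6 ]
λ = -5, -2

Solve det(Y - λI) = 0. For a 2×2 matrix the characteristic equation is λ² - (trace)λ + det = 0.
trace(Y) = a + d = -1 - 6 = -7.
det(Y) = a*d - b*c = (-1)*(-6) - (-4)*(1) = 6 + 4 = 10.
Characteristic equation: λ² - (-7)λ + (10) = 0.
Discriminant = (-7)² - 4*(10) = 49 - 40 = 9.
λ = (-7 ± √9) / 2 = (-7 ± 3) / 2 = -5, -2.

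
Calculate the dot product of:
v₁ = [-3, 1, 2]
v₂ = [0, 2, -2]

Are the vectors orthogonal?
-2, No

The dot product is the sum of products of corresponding components.
v₁·v₂ = (-3)*(0) + (1)*(2) + (2)*(-2) = 0 + 2 - 4 = -2.
Two vectors are orthogonal iff their dot product is 0; here the dot product is -2, so the vectors are not orthogonal.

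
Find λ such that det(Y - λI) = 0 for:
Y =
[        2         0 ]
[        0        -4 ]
λ = -4, 2

Solve det(Y - λI) = 0. For a 2×2 matrix the characteristic equation is λ² - (trace)λ + det = 0.
trace(Y) = a + d = 2 - 4 = -2.
det(Y) = a*d - b*c = (2)*(-4) - (0)*(0) = -8 - 0 = -8.
Characteristic equation: λ² - (-2)λ + (-8) = 0.
Discriminant = (-2)² - 4*(-8) = 4 + 32 = 36.
λ = (-2 ± √36) / 2 = (-2 ± 6) / 2 = -4, 2.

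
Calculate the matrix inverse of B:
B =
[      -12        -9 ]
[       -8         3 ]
det(B) = -108
B⁻¹ =
[    -1/36     -1/12 ]
[    -2/27       1/9 ]

For a 2×2 matrix B = [[a, b], [c, d]] with det(B) ≠ 0, B⁻¹ = (1/det(B)) * [[d, -b], [-c, a]].
det(B) = (-12)*(3) - (-9)*(-8) = -36 - 72 = -108.
B⁻¹ = (1/-108) * [[3, 9], [8, -12]].
Dividing each entry by -108 and reducing:
B⁻¹ =
[    -1/36     -1/12 ]
[    -2/27       1/9 ]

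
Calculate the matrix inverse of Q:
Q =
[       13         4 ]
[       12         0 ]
det(Q) = -48
Q⁻¹ =
[        0      1/12 ]
[      1/4    -13/48 ]

For a 2×2 matrix Q = [[a, b], [c, d]] with det(Q) ≠ 0, Q⁻¹ = (1/det(Q)) * [[d, -b], [-c, a]].
det(Q) = (13)*(0) - (4)*(12) = 0 - 48 = -48.
Q⁻¹ = (1/-48) * [[0, -4], [-12, 13]].
Dividing each entry by -48 and reducing:
Q⁻¹ =
[        0      1/12 ]
[      1/4    -13/48 ]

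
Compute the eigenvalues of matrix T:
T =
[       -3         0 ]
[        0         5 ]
λ = -3, 5

Solve det(T - λI) = 0. For a 2×2 matrix the characteristic equation is λ² - (trace)λ + det = 0.
trace(T) = a + d = -3 + 5 = 2.
det(T) = a*d - b*c = (-3)*(5) - (0)*(0) = -15 - 0 = -15.
Characteristic equation: λ² - (2)λ + (-15) = 0.
Discriminant = (2)² - 4*(-15) = 4 + 60 = 64.
λ = (2 ± √64) / 2 = (2 ± 8) / 2 = -3, 5.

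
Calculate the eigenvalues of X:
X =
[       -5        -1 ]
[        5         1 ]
λ = -4, 0

Solve det(X - λI) = 0. For a 2×2 matrix the characteristic equation is λ² - (trace)λ + det = 0.
trace(X) = a + d = -5 + 1 = -4.
det(X) = a*d - b*c = (-5)*(1) - (-1)*(5) = -5 + 5 = 0.
Characteristic equation: λ² - (-4)λ + (0) = 0.
Discriminant = (-4)² - 4*(0) = 16 - 0 = 16.
λ = (-4 ± √16) / 2 = (-4 ± 4) / 2 = -4, 0.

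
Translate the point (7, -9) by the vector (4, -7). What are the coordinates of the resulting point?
(11, -16)

Translation by (4, -7):
x' = 7 + 4 = 11
y' = -9 + -7 = -16
Homogeneous matrix: [[1, 0, 4], [0, 1, -7], [0, 0, 1]]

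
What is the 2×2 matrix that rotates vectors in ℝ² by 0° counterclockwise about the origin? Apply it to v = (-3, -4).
R = [[1, 0], [0, 1]]; R·v = (-3, -4)

A counterclockwise rotation by angle θ in ℝ² has matrix R(θ) = [[cos θ, -sin θ], [sin θ, cos θ]].
For θ = 0°: cos θ = 1, sin θ = 0.
R(0°) = [[1, 0], [0, 1]].
R·v = [1·-3 + (0)·-4, 0·-3 + 1·-4] = (-3, -4).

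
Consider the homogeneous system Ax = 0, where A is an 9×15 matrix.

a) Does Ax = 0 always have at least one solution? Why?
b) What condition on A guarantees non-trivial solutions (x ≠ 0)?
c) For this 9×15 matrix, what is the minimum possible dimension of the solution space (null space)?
a) Yes, x = 0 is always a solution. b) When A has linearly dependent columns (rank < n). c) Minimum nullity = 6.

a) x = 0 satisfies A·0 = 0, so the zero vector is always a solution.
b) Non-trivial solutions exist iff the columns of A are linearly dependent, equivalently rank(A) < n (the number of columns).
c) By rank-nullity, rank(A) + nullity(A) = n = 15. Since A has only 9 rows, rank(A) ≤ 9, so nullity(A) ≥ 15 - 9 = 6.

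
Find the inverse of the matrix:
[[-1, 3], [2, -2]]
[[1/2, 3/4], [1/2, 1/4]]

For [[a,b],[c,d]], inverse = (1/det)·[[d,-b],[-c,a]]
det = -1·-2 - 3·2 = -4
Inverse = (1/-4)·[[-2, -3], [-2, -1]]
        = [[1/2, 3/4], [1/2, 1/4]]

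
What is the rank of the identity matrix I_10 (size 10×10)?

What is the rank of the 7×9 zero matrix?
rank(I_10) = 10, rank(0) = 0

The identity I_10 has 10 columns that are the standard basis vectors e_1, …, e_10. These are linearly independent, so all 10 columns are pivots and rank(I_10) = 10.
The 7×9 zero matrix has every entry zero, so every row is the zero row and there are no pivots; rank(0) = 0.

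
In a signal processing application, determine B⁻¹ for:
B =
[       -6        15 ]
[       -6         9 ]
det(B) = 36
B⁻¹ =
[      1/4     -5/12 ]
[      1/6      -1/6 ]

For a 2×2 matrix B = [[a, b], [c, d]] with det(B) ≠ 0, B⁻¹ = (1/det(B)) * [[d, -b], [-c, a]].
det(B) = (-6)*(9) - (15)*(-6) = -54 + 90 = 36.
B⁻¹ = (1/36) * [[9, -15], [6, -6]].
Dividing each entry by 36 and reducing:
B⁻¹ =
[      1/4     -5/12 ]
[      1/6      -1/6 ]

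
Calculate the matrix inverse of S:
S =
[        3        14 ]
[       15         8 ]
det(S) = -186
S⁻¹ =
[    -4/93      7/93 ]
[     5/62     -1/62 ]

For a 2×2 matrix S = [[a, b], [c, d]] with det(S) ≠ 0, S⁻¹ = (1/det(S)) * [[d, -b], [-c, a]].
det(S) = (3)*(8) - (14)*(15) = 24 - 210 = -186.
S⁻¹ = (1/-186) * [[8, -14], [-15, 3]].
Dividing each entry by -186 and reducing:
S⁻¹ =
[    -4/93      7/93 ]
[     5/62     -1/62 ]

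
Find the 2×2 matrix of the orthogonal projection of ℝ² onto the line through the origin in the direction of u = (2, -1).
[[4/5, -2/5], [-2/5, 1/5]]

The orthogonal projection onto the line spanned by a nonzero vector u = (a, b) has matrix P = (u uᵀ) / (uᵀ u) = (1/(a² + b²)) · [[a², ab], [ab, b²]].
Here u = (2, -1), so a² + b² = 4 + 1 = 5.
P = (1/5) · [[4, -2], [-2, 1]] = [[4/5, -2/5], [-2/5, 1/5]].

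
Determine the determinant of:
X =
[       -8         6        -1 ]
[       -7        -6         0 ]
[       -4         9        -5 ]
det(X) = -363

Expand along row 0 (cofactor expansion): det(X) = a*(e*i - f*h) - b*(d*i - f*g) + c*(d*h - e*g), where the 3×3 is [[a, b, c], [d, e, f], [g, h, i]].
Minor M_00 = (-6)*(-5) - (0)*(9) = 30 - 0 = 30.
Minor M_01 = (-7)*(-5) - (0)*(-4) = 35 - 0 = 35.
Minor M_02 = (-7)*(9) - (-6)*(-4) = -63 - 24 = -87.
det(X) = (-8)*(30) - (6)*(35) + (-1)*(-87) = -240 - 210 + 87 = -363.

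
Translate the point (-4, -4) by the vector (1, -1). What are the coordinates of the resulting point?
(-3, -5)

Translation by (1, -1):
x' = -4 + 1 = -3
y' = -4 + -1 = -5
Homogeneous matrix: [[1, 0, 1], [0, 1, -1], [0, 0, 1]]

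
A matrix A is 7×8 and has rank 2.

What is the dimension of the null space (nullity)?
6

The rank-nullity theorem for an m×n matrix states:
rank(A) + nullity(A) = n (the number of columns).
Here n = 8 and rank(A) = 2, so nullity(A) = 8 - 2 = 6.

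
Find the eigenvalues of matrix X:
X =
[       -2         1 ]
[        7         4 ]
λ = -3, 5

Solve det(X - λI) = 0. For a 2×2 matrix the characteristic equation is λ² - (trace)λ + det = 0.
trace(X) = a + d = -2 + 4 = 2.
det(X) = a*d - b*c = (-2)*(4) - (1)*(7) = -8 - 7 = -15.
Characteristic equation: λ² - (2)λ + (-15) = 0.
Discriminant = (2)² - 4*(-15) = 4 + 60 = 64.
λ = (2 ± √64) / 2 = (2 ± 8) / 2 = -3, 5.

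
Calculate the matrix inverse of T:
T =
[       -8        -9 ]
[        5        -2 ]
det(T) = 61
T⁻¹ =
[    -2/61      9/61 ]
[    -5/61     -8/61 ]

For a 2×2 matrix T = [[a, b], [c, d]] with det(T) ≠ 0, T⁻¹ = (1/det(T)) * [[d, -b], [-c, a]].
det(T) = (-8)*(-2) - (-9)*(5) = 16 + 45 = 61.
T⁻¹ = (1/61) * [[-2, 9], [-5, -8]].
Dividing each entry by 61 and reducing:
T⁻¹ =
[    -2/61      9/61 ]
[    -5/61     -8/61 ]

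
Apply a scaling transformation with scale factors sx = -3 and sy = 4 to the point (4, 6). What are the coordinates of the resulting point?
(-12, 24)

Scaling matrix:
[[-3, 0], [0, 4]]
Result: (4 × -3, 6 × 4) = (-12, 24)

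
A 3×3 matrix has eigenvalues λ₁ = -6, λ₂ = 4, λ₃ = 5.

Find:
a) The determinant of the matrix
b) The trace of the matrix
det = -120, trace = 3

Two standard eigenvalue identities:
- det(A) equals the product of the eigenvalues (counted with multiplicity).
- trace(A) equals the sum of the eigenvalues.
det(A) = (-6)*(4)*(5) = -120.
trace(A) = -6 + 4 + 5 = 3.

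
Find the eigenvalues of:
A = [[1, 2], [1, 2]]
λ = 0, 3

Solve det(A - λI) = 0. For a 2×2 matrix this is λ² - (trace)λ + det = 0.
trace(A) = 1 + 2 = 3.
det(A) = (1)*(2) - (2)*(1) = 2 - 2 = 0.
Characteristic equation: λ² - (3)λ + (0) = 0.
Discriminant: (3)² - 4*(0) = 9 - 0 = 9.
Roots: λ = (3 ± √9) / 2 = 0, 3.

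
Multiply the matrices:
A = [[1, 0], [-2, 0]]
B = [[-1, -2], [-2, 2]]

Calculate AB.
[[-1, -2], [2, 4]]

Each entry (i,j) of AB = sum over k of A[i][k]*B[k][j].
(AB)[0][0] = (1)*(-1) + (0)*(-2) = -1
(AB)[0][1] = (1)*(-2) + (0)*(2) = -2
(AB)[1][0] = (-2)*(-1) + (0)*(-2) = 2
(AB)[1][1] = (-2)*(-2) + (0)*(2) = 4
AB = [[-1, -2], [2, 4]]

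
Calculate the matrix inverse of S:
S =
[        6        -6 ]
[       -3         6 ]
det(S) = 18
S⁻¹ =
[      1/3       1/3 ]
[      1/6       1/3 ]

For a 2×2 matrix S = [[a, b], [c, d]] with det(S) ≠ 0, S⁻¹ = (1/det(S)) * [[d, -b], [-c, a]].
det(S) = (6)*(6) - (-6)*(-3) = 36 - 18 = 18.
S⁻¹ = (1/18) * [[6, 6], [3, 6]].
Dividing each entry by 18 and reducing:
S⁻¹ =
[      1/3       1/3 ]
[      1/6       1/3 ]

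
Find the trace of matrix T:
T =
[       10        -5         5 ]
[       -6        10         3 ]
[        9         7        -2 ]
tr(T) = 10 + 10 - 2 = 18

The trace of a square matrix is the sum of its diagonal entries.
Diagonal entries of T: T[0][0] = 10, T[1][1] = 10, T[2][2] = -2.
tr(T) = 10 + 10 - 2 = 18.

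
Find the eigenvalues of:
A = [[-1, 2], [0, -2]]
λ = -2, -1

Solve det(A - λI) = 0. For a 2×2 matrix this is λ² - (trace)λ + det = 0.
trace(A) = -1 - 2 = -3.
det(A) = (-1)*(-2) - (2)*(0) = 2 - 0 = 2.
Characteristic equation: λ² - (-3)λ + (2) = 0.
Discriminant: (-3)² - 4*(2) = 9 - 8 = 1.
Roots: λ = (-3 ± √1) / 2 = -2, -1.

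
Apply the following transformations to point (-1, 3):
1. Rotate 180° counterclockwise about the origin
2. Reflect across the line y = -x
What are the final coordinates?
(3, -1)

Step 1: Rotate 180° → (1, -3)
Step 2: Reflect across the line y = -x → (3, -1)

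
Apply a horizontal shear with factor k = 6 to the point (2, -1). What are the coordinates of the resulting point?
(-4, -1)

Shear matrix for horizontal shear with factor k = 6:
[[1, 6], [0, 1]]
Result: (2, -1) → (-4, -1)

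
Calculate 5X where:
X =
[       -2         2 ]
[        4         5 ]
5X =
[      -10        10 ]
[       20        25 ]

Scalar multiplication is elementwise: (5X)[i][j] = 5 * X[i][j].
  (5X)[0][0] = 5 * (-2) = -10
  (5X)[0][1] = 5 * (2) = 10
  (5X)[1][0] = 5 * (4) = 20
  (5X)[1][1] = 5 * (5) = 25
5X =
[      -10        10 ]
[       20        25 ]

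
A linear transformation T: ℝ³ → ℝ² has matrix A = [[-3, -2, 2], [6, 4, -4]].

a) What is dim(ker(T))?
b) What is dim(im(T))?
dim(ker) = 2, dim(im) = 1

Observe that row 2 = -2 × row 1 (so the rows are linearly dependent).
Thus rank(A) = 1 (only one linearly independent row).
dim(im(T)) = rank(A) = 1.
By the rank-nullity theorem applied to T: ℝ³ → ℝ², rank(A) + nullity(A) = 3 (the domain dimension), so dim(ker(T)) = 3 - 1 = 2.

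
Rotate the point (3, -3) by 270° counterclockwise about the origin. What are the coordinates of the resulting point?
(-3, -3)

Rotation matrix R(θ) = [[cos θ, -sin θ], [sin θ, cos θ]]; for θ = 270°:
R = [[0, 1], [-1, 0]]
Result: R × [3, -3]ᵀ = [0·3 + (1)·-3, -1·3 + (0)·-3]ᵀ = (-3, -3)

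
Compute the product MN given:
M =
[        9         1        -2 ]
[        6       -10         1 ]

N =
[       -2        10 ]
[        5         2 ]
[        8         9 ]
MN =
[      -29        74 ]
[      -54        49 ]

Matrix multiplication: (MN)[i][j] = sum over k of M[i][k] * N[k][j].
  (MN)[0][0] = (9)*(-2) + (1)*(5) + (-2)*(8) = -29
  (MN)[0][1] = (9)*(10) + (1)*(2) + (-2)*(9) = 74
  (MN)[1][0] = (6)*(-2) + (-10)*(5) + (1)*(8) = -54
  (MN)[1][1] = (6)*(10) + (-10)*(2) + (1)*(9) = 49
MN =
[      -29        74 ]
[      -54        49 ]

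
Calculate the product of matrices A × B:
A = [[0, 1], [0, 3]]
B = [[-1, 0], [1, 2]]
[[1, 2], [3, 6]]

Matrix multiplication:
C[0][0] = 0×-1 + 1×1 = 1
C[0][1] = 0×0 + 1×2 = 2
C[1][0] = 0×-1 + 3×1 = 3
C[1][1] = 0×0 + 3×2 = 6
Result: [[1, 2], [3, 6]]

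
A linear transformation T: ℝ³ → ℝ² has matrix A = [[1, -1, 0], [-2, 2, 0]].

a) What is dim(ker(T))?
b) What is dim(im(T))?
dim(ker) = 2, dim(im) = 1

Observe that row 2 = -2 × row 1 (so the rows are linearly dependent).
Thus rank(A) = 1 (only one linearly independent row).
dim(im(T)) = rank(A) = 1.
By the rank-nullity theorem applied to T: ℝ³ → ℝ², rank(A) + nullity(A) = 3 (the domain dimension), so dim(ker(T)) = 3 - 1 = 2.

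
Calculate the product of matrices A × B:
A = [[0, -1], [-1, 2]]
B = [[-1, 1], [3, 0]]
[[-3, 0], [7, -1]]

Matrix multiplication:
C[0][0] = 0×-1 + -1×3 = -3
C[0][1] = 0×1 + -1×0 = 0
C[1][0] = -1×-1 + 2×3 = 7
C[1][1] = -1×1 + 2×0 = -1
Result: [[-3, 0], [7, -1]]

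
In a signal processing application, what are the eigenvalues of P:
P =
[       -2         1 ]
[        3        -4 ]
λ = -5, -1

Solve det(P - λI) = 0. For a 2×2 matrix the characteristic equation is λ² - (trace)λ + det = 0.
trace(P) = a + d = -2 - 4 = -6.
det(P) = a*d - b*c = (-2)*(-4) - (1)*(3) = 8 - 3 = 5.
Characteristic equation: λ² - (-6)λ + (5) = 0.
Discriminant = (-6)² - 4*(5) = 36 - 20 = 16.
λ = (-6 ± √16) / 2 = (-6 ± 4) / 2 = -5, -1.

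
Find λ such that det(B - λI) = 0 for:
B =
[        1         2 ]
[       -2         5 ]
λ = 3, 3

Solve det(B - λI) = 0. For a 2×2 matrix the characteristic equation is λ² - (trace)λ + det = 0.
trace(B) = a + d = 1 + 5 = 6.
det(B) = a*d - b*c = (1)*(5) - (2)*(-2) = 5 + 4 = 9.
Characteristic equation: λ² - (6)λ + (9) = 0.
Discriminant = (6)² - 4*(9) = 36 - 36 = 0.
λ = (6 ± √0) / 2 = (6 ± 0) / 2 = 3, 3.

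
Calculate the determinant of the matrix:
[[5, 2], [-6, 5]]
37

For a 2×2 matrix [[a, b], [c, d]], det = ad - bc
det = (5)(5) - (2)(-6) = 25 - -12 = 37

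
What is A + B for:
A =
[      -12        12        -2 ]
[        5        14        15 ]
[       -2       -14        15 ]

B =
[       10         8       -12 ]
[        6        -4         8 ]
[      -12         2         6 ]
A + B =
[       -2        20       -14 ]
[       11        10        23 ]
[      -14       -12        21 ]

Matrix addition is elementwise: (A+B)[i][j] = A[i][j] + B[i][j].
  (A+B)[0][0] = (-12) + (10) = -2
  (A+B)[0][1] = (12) + (8) = 20
  (A+B)[0][2] = (-2) + (-12) = -14
  (A+B)[1][0] = (5) + (6) = 11
  (A+B)[1][1] = (14) + (-4) = 10
  (A+B)[1][2] = (15) + (8) = 23
  (A+B)[2][0] = (-2) + (-12) = -14
  (A+B)[2][1] = (-14) + (2) = -12
  (A+B)[2][2] = (15) + (6) = 21
A + B =
[       -2        20       -14 ]
[       11        10        23 ]
[      -14       -12        21 ]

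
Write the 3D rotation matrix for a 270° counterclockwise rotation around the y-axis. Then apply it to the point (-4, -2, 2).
R = [[0, 0, -1], [0, 1, 0], [1, 0, 0]]; R·(-4, -2, 2) = (-2, -2, -4)

Rotation matrix for 270° around y-axis:
cos(270°) = 0, sin(270°) = -1
R = [[0, 0, -1], [0, 1, 0], [1, 0, 0]]
Apply to (-4, -2, 2): R·[-4, -2, 2]ᵀ = (-2, -2, -4)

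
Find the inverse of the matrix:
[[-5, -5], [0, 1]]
[[-1/5, -1], [0, 1]]

For [[a,b],[c,d]], inverse = (1/det)·[[d,-b],[-c,a]]
det = -5·1 - -5·0 = -5
Inverse = (1/-5)·[[1, 5], [0, -5]]
        = [[-1/5, -1], [0, 1]]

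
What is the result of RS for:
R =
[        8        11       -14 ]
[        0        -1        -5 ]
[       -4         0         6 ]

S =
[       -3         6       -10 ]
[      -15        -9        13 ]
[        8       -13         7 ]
RS =
[     -301       131       -35 ]
[      -25        74       -48 ]
[       60      -102        82 ]

Matrix multiplication: (RS)[i][j] = sum over k of R[i][k] * S[k][j].
  (RS)[0][0] = (8)*(-3) + (11)*(-15) + (-14)*(8) = -301
  (RS)[0][1] = (8)*(6) + (11)*(-9) + (-14)*(-13) = 131
  (RS)[0][2] = (8)*(-10) + (11)*(13) + (-14)*(7) = -35
  (RS)[1][0] = (0)*(-3) + (-1)*(-15) + (-5)*(8) = -25
  (RS)[1][1] = (0)*(6) + (-1)*(-9) + (-5)*(-13) = 74
  (RS)[1][2] = (0)*(-10) + (-1)*(13) + (-5)*(7) = -48
  (RS)[2][0] = (-4)*(-3) + (0)*(-15) + (6)*(8) = 60
  (RS)[2][1] = (-4)*(6) + (0)*(-9) + (6)*(-13) = -102
  (RS)[2][2] = (-4)*(-10) + (0)*(13) + (6)*(7) = 82
RS =
[     -301       131       -35 ]
[      -25        74       -48 ]
[       60      -102        82 ]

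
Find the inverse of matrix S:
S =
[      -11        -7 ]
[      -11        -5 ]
det(S) = -22
S⁻¹ =
[     5/22     -7/22 ]
[     -1/2       1/2 ]

For a 2×2 matrix S = [[a, b], [c, d]] with det(S) ≠ 0, S⁻¹ = (1/det(S)) * [[d, -b], [-c, a]].
det(S) = (-11)*(-5) - (-7)*(-11) = 55 - 77 = -22.
S⁻¹ = (1/-22) * [[-5, 7], [11, -11]].
Dividing each entry by -22 and reducing:
S⁻¹ =
[     5/22     -7/22 ]
[     -1/2       1/2 ]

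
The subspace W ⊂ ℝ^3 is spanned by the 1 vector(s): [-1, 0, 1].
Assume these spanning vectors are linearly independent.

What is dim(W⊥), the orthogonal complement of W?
dim(W⊥) = 2

For any subspace W of ℝ^n, dim(W) + dim(W⊥) = n (the whole-space dimension).
Here the given 1 vectors are linearly independent, so dim(W) = 1.
Thus dim(W⊥) = n - dim(W) = 3 - 1 = 2.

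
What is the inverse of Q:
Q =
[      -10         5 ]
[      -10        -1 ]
det(Q) = 60
Q⁻¹ =
[    -1/60     -1/12 ]
[      1/6      -1/6 ]

For a 2×2 matrix Q = [[a, b], [c, d]] with det(Q) ≠ 0, Q⁻¹ = (1/det(Q)) * [[d, -b], [-c, a]].
det(Q) = (-10)*(-1) - (5)*(-10) = 10 + 50 = 60.
Q⁻¹ = (1/60) * [[-1, -5], [10, -10]].
Dividing each entry by 60 and reducing:
Q⁻¹ =
[    -1/60     -1/12 ]
[      1/6      -1/6 ]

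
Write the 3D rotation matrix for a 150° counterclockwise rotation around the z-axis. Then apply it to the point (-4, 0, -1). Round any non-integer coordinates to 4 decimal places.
R = [[-√3/2, -1/2, 0], [1/2, -√3/2, 0], [0, 0, 1]]; R·(-4, 0, -1) = (3.4641, -2.0000, -1.0000)

Rotation matrix for 150° around z-axis:
cos(150°) = -√3/2, sin(150°) = 1/2
R = [[-√3/2, -1/2, 0], [1/2, -√3/2, 0], [0, 0, 1]]
Apply to (-4, 0, -1): R·[-4, 0, -1]ᵀ = (3.4641, -2.0000, -1.0000)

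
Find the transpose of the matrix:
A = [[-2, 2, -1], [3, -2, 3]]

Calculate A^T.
[[-2, 3], [2, -2], [-1, 3]]

The transpose sends entry (i,j) to (j,i); rows become columns.
Row 0 of A: [-2, 2, -1] -> column 0 of A^T.
Row 1 of A: [3, -2, 3] -> column 1 of A^T.
A^T = [[-2, 3], [2, -2], [-1, 3]]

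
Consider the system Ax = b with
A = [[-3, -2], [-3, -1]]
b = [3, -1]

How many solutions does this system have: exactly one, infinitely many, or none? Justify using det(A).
Exactly one solution

Compute det(A) = (-3)*(-1) - (-2)*(-3) = -3.
Because det(A) ≠ 0, A is invertible and Ax = b has a unique solution for every b (here x = A⁻¹ b).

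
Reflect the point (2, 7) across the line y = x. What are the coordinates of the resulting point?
(7, 2)

Reflection across line y = x: (2, 7) → (7, 2)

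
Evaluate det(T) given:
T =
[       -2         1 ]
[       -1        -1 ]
det(T) = 3

For a 2×2 matrix [[a, b], [c, d]], det = a*d - b*c.
det(T) = (-2)*(-1) - (1)*(-1) = 2 + 1 = 3.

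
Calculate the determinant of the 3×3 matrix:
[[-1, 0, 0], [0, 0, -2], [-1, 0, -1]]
0

Expansion along first row:
det = -1·det([[0,-2],[0,-1]]) - 0·det([[0,-2],[-1,-1]]) + 0·det([[0,0],[-1,0]])
    = -1·(0·-1 - -2·0) - 0·(0·-1 - -2·-1) + 0·(0·0 - 0·-1)
    = -1·0 - 0·-2 + 0·0
    = 0 + 0 + 0 = 0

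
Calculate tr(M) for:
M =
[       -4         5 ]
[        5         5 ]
tr(M) = -4 + 5 = 1

The trace of a square matrix is the sum of its diagonal entries.
Diagonal entries of M: M[0][0] = -4, M[1][1] = 5.
tr(M) = -4 + 5 = 1.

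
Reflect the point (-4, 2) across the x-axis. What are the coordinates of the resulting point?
(-4, -2)

Reflection across x-axis: (-4, 2) → (-4, -2)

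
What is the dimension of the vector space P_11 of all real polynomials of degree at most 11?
Dimension = 12

A polynomial of degree at most 11 can be written as a₀ + a₁x + a₂x² + … + a_11x^11, with 12 free coefficients a₀, …, a_11.
The set {1, x, x², …, x^11} is a basis: it spans P_11 (every such polynomial is a linear combination of these) and is linearly independent (a polynomial is zero iff all its coefficients are zero).
Therefore dim(P_11) = 11 + 1 = 12.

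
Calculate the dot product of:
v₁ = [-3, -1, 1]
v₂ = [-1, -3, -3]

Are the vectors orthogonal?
3, No

The dot product is the sum of products of corresponding components.
v₁·v₂ = (-3)*(-1) + (-1)*(-3) + (1)*(-3) = 3 + 3 - 3 = 3.
Two vectors are orthogonal iff their dot product is 0; here the dot product is 3, so the vectors are not orthogonal.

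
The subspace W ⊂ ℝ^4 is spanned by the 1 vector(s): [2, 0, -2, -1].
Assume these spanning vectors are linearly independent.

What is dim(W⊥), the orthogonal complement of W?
dim(W⊥) = 3

For any subspace W of ℝ^n, dim(W) + dim(W⊥) = n (the whole-space dimension).
Here the given 1 vectors are linearly independent, so dim(W) = 1.
Thus dim(W⊥) = n - dim(W) = 4 - 1 = 3.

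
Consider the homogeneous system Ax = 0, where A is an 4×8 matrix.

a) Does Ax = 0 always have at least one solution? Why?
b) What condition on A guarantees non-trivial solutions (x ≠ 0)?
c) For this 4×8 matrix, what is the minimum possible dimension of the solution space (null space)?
a) Yes, x = 0 is always a solution. b) When A has linearly dependent columns (rank < n). c) Minimum nullity = 4.

a) x = 0 satisfies A·0 = 0, so the zero vector is always a solution.
b) Non-trivial solutions exist iff the columns of A are linearly dependent, equivalently rank(A) < n (the number of columns).
c) By rank-nullity, rank(A) + nullity(A) = n = 8. Since A has only 4 rows, rank(A) ≤ 4, so nullity(A) ≥ 8 - 4 = 4.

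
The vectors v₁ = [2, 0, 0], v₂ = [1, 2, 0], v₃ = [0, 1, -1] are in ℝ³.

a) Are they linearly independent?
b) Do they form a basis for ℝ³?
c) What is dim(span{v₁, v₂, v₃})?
Yes independent, yes basis, dim = 3

Stack v₁, v₂, v₃ as rows of a 3×3 matrix.
[[2, 0, 0]; [1, 2, 0]; [0, 1, -1]] is already lower triangular with nonzero diagonal entries (2, 2, -1), so its determinant is the product of the diagonal entries, det = (2)·(2)·(-1) = -4 ≠ 0, and the rows are linearly independent.
Three linearly independent vectors in ℝ³ form a basis for ℝ³, so dim(span{v₁,v₂,v₃}) = 3.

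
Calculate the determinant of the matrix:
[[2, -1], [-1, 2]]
3

For a 2×2 matrix [[a, b], [c, d]], det = ad - bc
det = (2)(2) - (-1)(-1) = 4 - 1 = 3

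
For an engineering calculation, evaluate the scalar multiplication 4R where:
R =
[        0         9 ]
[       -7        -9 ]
4R =
[        0        36 ]
[      -28       -36 ]

Scalar multiplication is elementwise: (4R)[i][j] = 4 * R[i][j].
  (4R)[0][0] = 4 * (0) = 0
  (4R)[0][1] = 4 * (9) = 36
  (4R)[1][0] = 4 * (-7) = -28
  (4R)[1][1] = 4 * (-9) = -36
4R =
[        0        36 ]
[      -28       -36 ]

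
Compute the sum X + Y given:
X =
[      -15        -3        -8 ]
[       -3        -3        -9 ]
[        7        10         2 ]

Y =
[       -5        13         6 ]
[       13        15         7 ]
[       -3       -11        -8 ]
X + Y =
[      -20        10        -2 ]
[       10        12        -2 ]
[        4        -1        -6 ]

Matrix addition is elementwise: (X+Y)[i][j] = X[i][j] + Y[i][j].
  (X+Y)[0][0] = (-15) + (-5) = -20
  (X+Y)[0][1] = (-3) + (13) = 10
  (X+Y)[0][2] = (-8) + (6) = -2
  (X+Y)[1][0] = (-3) + (13) = 10
  (X+Y)[1][1] = (-3) + (15) = 12
  (X+Y)[1][2] = (-9) + (7) = -2
  (X+Y)[2][0] = (7) + (-3) = 4
  (X+Y)[2][1] = (10) + (-11) = -1
  (X+Y)[2][2] = (2) + (-8) = -6
X + Y =
[      -20        10        -2 ]
[       10        12        -2 ]
[        4        -1        -6 ]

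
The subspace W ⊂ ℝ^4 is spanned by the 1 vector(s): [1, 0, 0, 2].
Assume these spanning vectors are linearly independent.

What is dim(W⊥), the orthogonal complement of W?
dim(W⊥) = 3

For any subspace W of ℝ^n, dim(W) + dim(W⊥) = n (the whole-space dimension).
Here the given 1 vectors are linearly independent, so dim(W) = 1.
Thus dim(W⊥) = n - dim(W) = 4 - 1 = 3.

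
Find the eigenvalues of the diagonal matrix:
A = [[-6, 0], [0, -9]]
λ₁ = -6, λ₂ = -9

The characteristic polynomial of A is det(A - λI) = (-6 - λ)(-9 - λ) = 0.
The roots are λ = -6 and λ = -9, so the eigenvalues are the diagonal entries.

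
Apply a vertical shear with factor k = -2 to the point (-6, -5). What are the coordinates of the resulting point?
(-6, 7)

Shear matrix for vertical shear with factor k = -2:
[[1, 0], [-2, 1]]
Result: (-6, -5) → (-6, 7)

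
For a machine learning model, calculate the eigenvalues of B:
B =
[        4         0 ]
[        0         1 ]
λ = 1, 4

Solve det(B - λI) = 0. For a 2×2 matrix the characteristic equation is λ² - (trace)λ + det = 0.
trace(B) = a + d = 4 + 1 = 5.
det(B) = a*d - b*c = (4)*(1) - (0)*(0) = 4 - 0 = 4.
Characteristic equation: λ² - (5)λ + (4) = 0.
Discriminant = (5)² - 4*(4) = 25 - 16 = 9.
λ = (5 ± √9) / 2 = (5 ± 3) / 2 = 1, 4.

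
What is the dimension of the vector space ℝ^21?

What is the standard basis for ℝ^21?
Dimension = 21; standard basis = {e_1, e_2, e_3, …, e_21}

ℝ^21 is the space of 21-tuples of real numbers; its dimension is 21.
The standard basis consists of 21 vectors: e_1, e_2, e_3, …, e_21, where e_i is the vector with 1 in position i and 0 elsewhere.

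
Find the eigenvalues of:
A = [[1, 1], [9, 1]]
λ = -2, 4

Solve det(A - λI) = 0. For a 2×2 matrix this is λ² - (trace)λ + det = 0.
trace(A) = 1 + 1 = 2.
det(A) = (1)*(1) - (1)*(9) = 1 - 9 = -8.
Characteristic equation: λ² - (2)λ + (-8) = 0.
Discriminant: (2)² - 4*(-8) = 4 + 32 = 36.
Roots: λ = (2 ± √36) / 2 = -2, 4.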